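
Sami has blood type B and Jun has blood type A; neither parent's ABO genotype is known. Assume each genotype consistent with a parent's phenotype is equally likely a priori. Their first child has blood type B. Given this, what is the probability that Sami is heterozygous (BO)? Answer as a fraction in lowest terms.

Possible genotypes: Sami ∈ {BB, BO}; Jun ∈ {AA, AO}.
Weight each parental genotype pair by prior × P(type-B child):
  BB × AO: posterior weight 2/3.
  BO × AO: posterior weight 1/3.
Sum the posterior weight over pairs where Sami is BO: 1/3.

1/3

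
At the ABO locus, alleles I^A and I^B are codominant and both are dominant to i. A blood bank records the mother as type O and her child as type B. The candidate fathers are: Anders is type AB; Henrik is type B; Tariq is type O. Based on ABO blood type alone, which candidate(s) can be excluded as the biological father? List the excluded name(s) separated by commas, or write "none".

Tariq

A candidate is excluded only if no genotype consistent with his phenotype could produce a type B child with a type O mother.
Tariq (type O): no genotype consistent with that phenotype can produce a type-B child with a type-O mother.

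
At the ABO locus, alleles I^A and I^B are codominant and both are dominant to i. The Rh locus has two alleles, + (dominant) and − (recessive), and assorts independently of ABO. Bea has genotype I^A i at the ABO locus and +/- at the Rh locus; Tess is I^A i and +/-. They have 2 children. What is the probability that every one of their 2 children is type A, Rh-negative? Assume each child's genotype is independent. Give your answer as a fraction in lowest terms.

ABO cross I^A i × I^A i → 1/4 O, 3/4 A.
Rh cross +/- × +/- → 3/4 Rh+, 1/4 Rh-; so P(type A, Rh-negative) = 3/4 × 1/4 = 3/16 per child.
All 2 independent: (3/16)^2 = 9/256.

9/256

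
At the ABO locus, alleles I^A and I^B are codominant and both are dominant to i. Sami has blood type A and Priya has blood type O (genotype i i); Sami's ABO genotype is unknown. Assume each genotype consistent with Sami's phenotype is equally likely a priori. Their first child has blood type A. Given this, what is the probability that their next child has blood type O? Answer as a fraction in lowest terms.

Possible genotypes: Sami ∈ {I^A I^A, I^A i}; Priya ∈ {i i}.
Weight each parental genotype pair by prior × P(type-A child):
  I^A I^A × i i: posterior weight 2/3; P(next child type O) = 0.
  I^A i × i i: posterior weight 1/3; P(next child type O) = 1/2.
Weighted sum = 1/6.

1/6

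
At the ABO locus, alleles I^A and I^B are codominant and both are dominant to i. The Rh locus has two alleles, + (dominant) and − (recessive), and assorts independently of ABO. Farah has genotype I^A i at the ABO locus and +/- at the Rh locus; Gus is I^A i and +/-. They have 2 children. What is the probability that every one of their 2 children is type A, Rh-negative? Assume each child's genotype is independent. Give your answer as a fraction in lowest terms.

9/256

ABO cross I^A i × I^A i → 1/4 O, 3/4 A.
Rh cross +/- × +/- → 3/4 Rh+, 1/4 Rh-; so P(type A, Rh-negative) = 3/4 × 1/4 = 3/16 per child.
All 2 independent: (3/16)^2 = 9/256.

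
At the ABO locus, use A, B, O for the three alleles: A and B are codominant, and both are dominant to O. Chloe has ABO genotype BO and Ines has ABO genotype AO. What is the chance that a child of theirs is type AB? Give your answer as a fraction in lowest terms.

ABO cross BO × AO → offspring phenotypes: 1/4 O, 1/4 A, 1/4 B, 1/4 AB.
So P(type AB) = 1/4.

1/4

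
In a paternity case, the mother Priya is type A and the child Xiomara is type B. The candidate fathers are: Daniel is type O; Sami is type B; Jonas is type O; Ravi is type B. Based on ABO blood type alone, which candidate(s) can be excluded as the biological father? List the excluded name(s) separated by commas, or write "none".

A candidate is excluded only if no genotype consistent with his phenotype could produce a type B child with a type A mother.
Daniel (type O): no genotype consistent with that phenotype can produce a type-B child with a type-A mother.
Jonas (type O): no genotype consistent with that phenotype can produce a type-B child with a type-A mother.

Daniel, Jonas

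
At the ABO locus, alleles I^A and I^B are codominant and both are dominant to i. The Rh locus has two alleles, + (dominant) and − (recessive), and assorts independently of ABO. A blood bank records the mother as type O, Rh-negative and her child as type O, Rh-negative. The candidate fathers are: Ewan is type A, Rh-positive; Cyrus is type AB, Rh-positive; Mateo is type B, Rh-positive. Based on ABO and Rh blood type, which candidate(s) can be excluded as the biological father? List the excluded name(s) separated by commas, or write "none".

Cyrus

A candidate is excluded only if no genotype consistent with his phenotype could produce a type O, Rh-negative child with a type O, Rh-negative mother.
Cyrus (type AB, Rh+): no genotype consistent with that phenotype can produce a type-O Rh- child with a type-O mother.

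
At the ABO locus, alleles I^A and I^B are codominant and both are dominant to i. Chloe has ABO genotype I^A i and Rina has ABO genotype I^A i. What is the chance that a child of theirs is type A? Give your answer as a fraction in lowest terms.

ABO cross I^A i × I^A i → offspring phenotypes: 1/4 O, 3/4 A.
So P(type A) = 3/4.

3/4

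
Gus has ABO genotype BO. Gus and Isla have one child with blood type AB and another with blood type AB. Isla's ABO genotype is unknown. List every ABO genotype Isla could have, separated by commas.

For each candidate genotype of Isla, check whether crossing it with BO can produce every observed child phenotype.
  AA → possible child types {A, AB} ✓
  AB → possible child types {A, B, AB} ✓
  AO → possible child types {O, A, B, AB} ✓
  BB → possible child types {B} ✗
  BO → possible child types {O, B} ✗
  OO → possible child types {O, B} ✗

AA, AB, AO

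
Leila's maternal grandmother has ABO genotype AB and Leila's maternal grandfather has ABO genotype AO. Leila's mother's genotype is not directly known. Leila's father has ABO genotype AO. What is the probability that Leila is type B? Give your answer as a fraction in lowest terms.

1/8

Leila's mother's ABO genotype from AB × AO: 1/4 AA, 1/4 AB, 1/4 AO, 1/4 BO.
Crossing each possibility with the father AO and summing P(type B): 1/4·0 + 1/4·1/4 + 1/4·0 + 1/4·1/4 = 1/8.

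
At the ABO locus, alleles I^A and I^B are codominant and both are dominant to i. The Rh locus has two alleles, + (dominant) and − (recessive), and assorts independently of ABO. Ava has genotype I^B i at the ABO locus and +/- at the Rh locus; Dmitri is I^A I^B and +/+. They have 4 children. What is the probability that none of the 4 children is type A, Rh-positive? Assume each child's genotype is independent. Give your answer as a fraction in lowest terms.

ABO cross I^B i × I^A I^B → 1/4 A, 1/2 B, 1/4 AB.
Rh cross +/- × +/+ → 1 Rh+; so P(type A, Rh-positive) = 1/4 × 1 = 1/4 per child.
P(not type A, Rh-positive) = 3/4 for one child; (3/4)^4 = 81/256.

81/256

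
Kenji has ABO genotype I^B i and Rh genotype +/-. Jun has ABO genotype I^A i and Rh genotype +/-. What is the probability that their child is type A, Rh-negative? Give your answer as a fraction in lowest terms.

ABO cross I^B i × I^A i → offspring phenotypes: 1/4 O, 1/4 A, 1/4 B, 1/4 AB.
Rh cross +/- × +/- → 3/4 Rh+, 1/4 Rh-.
Independent loci: P(type A, Rh-negative) = 1/4 × 1/4 = 1/16.

1/16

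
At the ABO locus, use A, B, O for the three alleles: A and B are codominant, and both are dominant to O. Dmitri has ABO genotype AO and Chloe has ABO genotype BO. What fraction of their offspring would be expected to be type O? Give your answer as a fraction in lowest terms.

ABO cross AO × BO → offspring phenotypes: 1/4 O, 1/4 A, 1/4 B, 1/4 AB.
So P(type O) = 1/4.

1/4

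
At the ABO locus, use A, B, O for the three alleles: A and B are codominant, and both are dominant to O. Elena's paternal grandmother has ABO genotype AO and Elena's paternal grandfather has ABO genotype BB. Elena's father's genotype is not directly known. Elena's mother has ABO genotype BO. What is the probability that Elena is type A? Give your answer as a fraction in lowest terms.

Elena's father's ABO genotype from AO × BB: 1/2 AB, 1/2 BO.
Crossing each possibility with the mother BO and summing P(type A): 1/2·1/4 + 1/2·0 = 1/8.

1/8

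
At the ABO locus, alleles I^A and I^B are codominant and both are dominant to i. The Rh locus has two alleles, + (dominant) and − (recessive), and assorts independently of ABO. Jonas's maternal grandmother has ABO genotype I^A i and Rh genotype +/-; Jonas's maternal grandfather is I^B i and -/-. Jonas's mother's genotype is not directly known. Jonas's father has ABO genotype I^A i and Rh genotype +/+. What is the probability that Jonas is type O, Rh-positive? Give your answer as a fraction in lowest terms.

1/4

Jonas's mother's ABO genotype from I^A i × I^B i: 1/4 I^A I^B, 1/4 I^A i, 1/4 I^B i, 1/4 i i.
Crossing each possibility with the father I^A i and summing P(type O): 1/4·0 + 1/4·1/4 + 1/4·1/4 + 1/4·1/2 = 1/4.
Similarly for Rh via the mother's Rh distribution: P(Rh+) = 1.
Independent loci: 1/4 × 1 = 1/4.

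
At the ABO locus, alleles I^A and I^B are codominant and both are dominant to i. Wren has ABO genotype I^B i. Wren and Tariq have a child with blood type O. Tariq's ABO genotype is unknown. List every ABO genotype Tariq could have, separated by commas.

I^A i, I^B i, i i

For each candidate genotype of Tariq, check whether crossing it with I^B i can produce every observed child phenotype.
  I^A I^A → possible child types {A, AB} ✗
  I^A I^B → possible child types {A, B, AB} ✗
  I^A i → possible child types {O, A, B, AB} ✓
  I^B I^B → possible child types {B} ✗
  I^B i → possible child types {O, B} ✓
  i i → possible child types {O, B} ✓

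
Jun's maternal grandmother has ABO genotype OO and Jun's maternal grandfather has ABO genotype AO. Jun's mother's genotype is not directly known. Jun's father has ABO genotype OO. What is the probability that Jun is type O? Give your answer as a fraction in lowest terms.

3/4

Jun's mother's ABO genotype from OO × AO: 1/2 AO, 1/2 OO.
Crossing each possibility with the father OO and summing P(type O): 1/2·1/2 + 1/2·1 = 3/4.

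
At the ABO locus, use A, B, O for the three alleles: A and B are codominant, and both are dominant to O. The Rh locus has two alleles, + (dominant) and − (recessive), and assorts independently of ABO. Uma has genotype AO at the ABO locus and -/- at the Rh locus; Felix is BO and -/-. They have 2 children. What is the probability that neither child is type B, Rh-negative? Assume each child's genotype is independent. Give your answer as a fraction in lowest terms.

9/16

ABO cross AO × BO → 1/4 O, 1/4 A, 1/4 B, 1/4 AB.
Rh cross -/- × -/- → 1 Rh-; so P(type B, Rh-negative) = 1/4 × 1 = 1/4 per child.
P(not type B, Rh-negative) = 3/4 for one child; (3/4)^2 = 9/16.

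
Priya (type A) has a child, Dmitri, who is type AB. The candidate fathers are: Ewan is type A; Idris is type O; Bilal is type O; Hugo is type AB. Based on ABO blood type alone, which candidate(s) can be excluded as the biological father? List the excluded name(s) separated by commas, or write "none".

A candidate is excluded only if no genotype consistent with his phenotype could produce a type AB child with a type A mother.
Ewan (type A): no genotype consistent with that phenotype can produce a type-AB child with a type-A mother.
Idris (type O): no genotype consistent with that phenotype can produce a type-AB child with a type-A mother.
Bilal (type O): no genotype consistent with that phenotype can produce a type-AB child with a type-A mother.

Ewan, Idris, Bilal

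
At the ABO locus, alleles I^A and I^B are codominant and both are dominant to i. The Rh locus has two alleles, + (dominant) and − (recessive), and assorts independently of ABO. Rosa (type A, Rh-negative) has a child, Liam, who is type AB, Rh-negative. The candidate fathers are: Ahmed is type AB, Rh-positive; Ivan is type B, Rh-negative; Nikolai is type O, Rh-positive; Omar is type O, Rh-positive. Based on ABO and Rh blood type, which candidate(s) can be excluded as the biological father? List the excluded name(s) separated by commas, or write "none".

A candidate is excluded only if no genotype consistent with his phenotype could produce a type AB, Rh-negative child with a type A, Rh-negative mother.
Nikolai (type O, Rh+): no genotype consistent with that phenotype can produce a type-AB Rh- child with a type-A mother.
Omar (type O, Rh+): no genotype consistent with that phenotype can produce a type-AB Rh- child with a type-A mother.

Nikolai, Omar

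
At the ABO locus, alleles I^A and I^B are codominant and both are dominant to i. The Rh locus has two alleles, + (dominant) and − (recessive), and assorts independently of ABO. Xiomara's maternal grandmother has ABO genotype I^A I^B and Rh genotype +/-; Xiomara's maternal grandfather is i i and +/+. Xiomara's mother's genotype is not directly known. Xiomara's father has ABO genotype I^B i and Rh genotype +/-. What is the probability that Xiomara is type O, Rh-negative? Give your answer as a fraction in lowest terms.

Xiomara's mother's ABO genotype from I^A I^B × i i: 1/2 I^A i, 1/2 I^B i.
Crossing each possibility with the father I^B i and summing P(type O): 1/2·1/4 + 1/2·1/4 = 1/4.
Similarly for Rh via the mother's Rh distribution: P(Rh-) = 1/8.
Independent loci: 1/4 × 1/8 = 1/32.

1/32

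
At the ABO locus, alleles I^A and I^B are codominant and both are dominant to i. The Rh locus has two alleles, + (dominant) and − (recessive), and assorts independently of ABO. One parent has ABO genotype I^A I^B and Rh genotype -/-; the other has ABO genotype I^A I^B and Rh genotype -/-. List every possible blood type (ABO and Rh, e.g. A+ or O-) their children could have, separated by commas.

A-, B-, AB-

Gametes from I^A I^B × I^A I^B give offspring ABO genotypes I^A I^A, I^A I^B, I^B I^B, i.e. phenotypes A, B, AB.
Rh cross -/- × -/- → phenotypes Rh-.
Combining independently: A-, B-, AB-.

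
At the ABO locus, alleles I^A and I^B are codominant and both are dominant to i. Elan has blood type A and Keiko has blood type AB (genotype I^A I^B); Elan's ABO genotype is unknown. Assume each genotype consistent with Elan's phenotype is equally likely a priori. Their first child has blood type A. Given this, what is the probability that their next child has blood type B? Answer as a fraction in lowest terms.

1/8

Possible genotypes: Elan ∈ {I^A I^A, I^A i}; Keiko ∈ {I^A I^B}.
Weight each parental genotype pair by prior × P(type-A child):
  I^A I^A × I^A I^B: posterior weight 1/2; P(next child type B) = 0.
  I^A i × I^A I^B: posterior weight 1/2; P(next child type B) = 1/4.
Weighted sum = 1/8.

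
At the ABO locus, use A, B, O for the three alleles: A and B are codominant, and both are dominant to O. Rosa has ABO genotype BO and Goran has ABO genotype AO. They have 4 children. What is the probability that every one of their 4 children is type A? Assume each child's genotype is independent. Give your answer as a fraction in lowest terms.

ABO cross BO × AO → 1/4 O, 1/4 A, 1/4 B, 1/4 AB.
So P(type A) = 1/4 per child.
All 4 independent: (1/4)^4 = 1/256.

1/256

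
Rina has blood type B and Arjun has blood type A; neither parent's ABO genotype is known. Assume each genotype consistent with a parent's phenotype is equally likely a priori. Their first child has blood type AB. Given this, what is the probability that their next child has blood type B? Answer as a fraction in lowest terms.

Possible genotypes: Rina ∈ {BB, BO}; Arjun ∈ {AA, AO}.
Weight each parental genotype pair by prior × P(type-AB child):
  BB × AA: posterior weight 4/9; P(next child type B) = 0.
  BB × AO: posterior weight 2/9; P(next child type B) = 1/2.
  BO × AA: posterior weight 2/9; P(next child type B) = 0.
  BO × AO: posterior weight 1/9; P(next child type B) = 1/4.
Weighted sum = 5/36.

5/36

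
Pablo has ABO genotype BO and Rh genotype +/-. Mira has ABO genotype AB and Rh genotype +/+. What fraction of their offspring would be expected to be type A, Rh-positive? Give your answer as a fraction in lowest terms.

ABO cross BO × AB → offspring phenotypes: 1/4 A, 1/2 B, 1/4 AB.
Rh cross +/- × +/+ → 1 Rh+.
Independent loci: P(type A, Rh-positive) = 1/4 × 1 = 1/4.

1/4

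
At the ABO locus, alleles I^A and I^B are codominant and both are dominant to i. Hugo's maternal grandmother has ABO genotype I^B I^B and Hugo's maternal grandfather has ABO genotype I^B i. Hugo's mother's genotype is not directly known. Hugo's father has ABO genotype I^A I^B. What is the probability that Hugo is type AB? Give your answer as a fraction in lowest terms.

3/8

Hugo's mother's ABO genotype from I^B I^B × I^B i: 1/2 I^B I^B, 1/2 I^B i.
Crossing each possibility with the father I^A I^B and summing P(type AB): 1/2·1/2 + 1/2·1/4 = 3/8.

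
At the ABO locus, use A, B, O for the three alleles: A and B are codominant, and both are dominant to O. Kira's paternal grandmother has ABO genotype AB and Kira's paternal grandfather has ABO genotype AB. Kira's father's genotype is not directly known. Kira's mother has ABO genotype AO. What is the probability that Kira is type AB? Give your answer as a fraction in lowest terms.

Kira's father's ABO genotype from AB × AB: 1/4 AA, 1/2 AB, 1/4 BB.
Crossing each possibility with the mother AO and summing P(type AB): 1/4·0 + 1/2·1/4 + 1/4·1/2 = 1/4.

1/4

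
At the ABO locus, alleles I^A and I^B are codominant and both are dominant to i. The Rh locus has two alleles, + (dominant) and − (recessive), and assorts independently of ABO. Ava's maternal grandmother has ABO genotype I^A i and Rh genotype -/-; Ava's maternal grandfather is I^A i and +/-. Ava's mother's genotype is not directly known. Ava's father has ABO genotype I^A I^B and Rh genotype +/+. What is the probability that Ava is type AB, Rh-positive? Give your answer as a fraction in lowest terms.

Ava's mother's ABO genotype from I^A i × I^A i: 1/4 I^A I^A, 1/2 I^A i, 1/4 i i.
Crossing each possibility with the father I^A I^B and summing P(type AB): 1/4·1/2 + 1/2·1/4 + 1/4·0 = 1/4.
Similarly for Rh via the mother's Rh distribution: P(Rh+) = 1.
Independent loci: 1/4 × 1 = 1/4.

1/4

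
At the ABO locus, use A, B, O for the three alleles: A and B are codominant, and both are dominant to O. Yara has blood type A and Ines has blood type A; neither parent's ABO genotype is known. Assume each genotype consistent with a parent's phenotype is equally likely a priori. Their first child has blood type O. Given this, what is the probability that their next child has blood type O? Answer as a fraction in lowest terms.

1/4

Possible genotypes: Yara ∈ {AA, AO}; Ines ∈ {AA, AO}.
Weight each parental genotype pair by prior × P(type-O child):
  AO × AO: posterior weight 1; P(next child type O) = 1/4.
Weighted sum = 1/4.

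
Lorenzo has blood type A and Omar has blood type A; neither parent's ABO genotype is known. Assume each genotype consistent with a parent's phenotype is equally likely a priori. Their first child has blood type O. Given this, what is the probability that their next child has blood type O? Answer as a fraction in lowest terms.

Possible genotypes: Lorenzo ∈ {AA, AO}; Omar ∈ {AA, AO}.
Weight each parental genotype pair by prior × P(type-O child):
  AO × AO: posterior weight 1; P(next child type O) = 1/4.
Weighted sum = 1/4.

1/4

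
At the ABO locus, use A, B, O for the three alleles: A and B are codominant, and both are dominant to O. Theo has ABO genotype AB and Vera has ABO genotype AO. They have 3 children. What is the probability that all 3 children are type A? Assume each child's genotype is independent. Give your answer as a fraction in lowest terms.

1/8

ABO cross AB × AO → 1/2 A, 1/4 B, 1/4 AB.
So P(type A) = 1/2 per child.
All 3 independent: (1/2)^3 = 1/8.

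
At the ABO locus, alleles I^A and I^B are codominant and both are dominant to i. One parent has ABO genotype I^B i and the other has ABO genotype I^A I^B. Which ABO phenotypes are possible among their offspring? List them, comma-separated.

Gametes from I^B i × I^A I^B give offspring ABO genotypes I^A I^B, I^A i, I^B I^B, I^B i, i.e. phenotypes A, B, AB.

A, B, AB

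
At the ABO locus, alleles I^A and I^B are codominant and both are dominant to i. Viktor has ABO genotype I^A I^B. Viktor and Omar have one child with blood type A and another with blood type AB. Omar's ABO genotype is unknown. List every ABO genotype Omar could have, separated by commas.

I^A I^A, I^A I^B, I^A i, I^B i

For each candidate genotype of Omar, check whether crossing it with I^A I^B can produce every observed child phenotype.
  I^A I^A → possible child types {A, AB} ✓
  I^A I^B → possible child types {A, B, AB} ✓
  I^A i → possible child types {A, B, AB} ✓
  I^B I^B → possible child types {B, AB} ✗
  I^B i → possible child types {A, B, AB} ✓
  i i → possible child types {A, B} ✗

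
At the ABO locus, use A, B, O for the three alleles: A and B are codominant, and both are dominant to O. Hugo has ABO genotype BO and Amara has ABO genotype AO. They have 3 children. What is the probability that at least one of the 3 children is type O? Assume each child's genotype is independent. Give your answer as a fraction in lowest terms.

ABO cross BO × AO → 1/4 O, 1/4 A, 1/4 B, 1/4 AB.
So P(type O) = 1/4 per child.
P(none) = (3/4)^3 = 27/64; P(at least one) = 1 − 27/64 = 37/64.

37/64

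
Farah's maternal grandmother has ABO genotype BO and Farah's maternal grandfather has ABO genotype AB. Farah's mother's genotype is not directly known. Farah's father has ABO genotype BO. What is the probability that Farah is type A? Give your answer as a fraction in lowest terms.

Farah's mother's ABO genotype from BO × AB: 1/4 AB, 1/4 AO, 1/4 BB, 1/4 BO.
Crossing each possibility with the father BO and summing P(type A): 1/4·1/4 + 1/4·1/4 + 1/4·0 + 1/4·0 = 1/8.

1/8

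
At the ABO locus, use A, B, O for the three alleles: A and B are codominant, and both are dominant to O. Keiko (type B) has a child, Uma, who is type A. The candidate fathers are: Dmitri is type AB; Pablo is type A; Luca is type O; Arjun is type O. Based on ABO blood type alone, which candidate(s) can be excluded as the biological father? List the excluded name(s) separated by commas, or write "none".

A candidate is excluded only if no genotype consistent with his phenotype could produce a type A child with a type B mother.
Luca (type O): no genotype consistent with that phenotype can produce a type-A child with a type-B mother.
Arjun (type O): no genotype consistent with that phenotype can produce a type-A child with a type-B mother.

Luca, Arjun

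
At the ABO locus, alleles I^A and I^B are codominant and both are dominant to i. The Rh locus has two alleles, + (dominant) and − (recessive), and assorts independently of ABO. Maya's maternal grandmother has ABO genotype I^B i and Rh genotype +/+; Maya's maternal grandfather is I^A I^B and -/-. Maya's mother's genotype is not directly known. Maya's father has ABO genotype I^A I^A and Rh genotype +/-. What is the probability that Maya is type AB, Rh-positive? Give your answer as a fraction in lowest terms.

3/8

Maya's mother's ABO genotype from I^B i × I^A I^B: 1/4 I^A I^B, 1/4 I^A i, 1/4 I^B I^B, 1/4 I^B i.
Crossing each possibility with the father I^A I^A and summing P(type AB): 1/4·1/2 + 1/4·0 + 1/4·1 + 1/4·1/2 = 1/2.
Similarly for Rh via the mother's Rh distribution: P(Rh+) = 3/4.
Independent loci: 1/2 × 3/4 = 3/8.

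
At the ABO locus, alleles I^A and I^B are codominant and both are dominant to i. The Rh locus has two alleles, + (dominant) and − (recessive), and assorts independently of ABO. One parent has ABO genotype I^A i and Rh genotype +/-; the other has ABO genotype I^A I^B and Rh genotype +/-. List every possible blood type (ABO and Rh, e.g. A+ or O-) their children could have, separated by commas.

Gametes from I^A i × I^A I^B give offspring ABO genotypes I^A I^A, I^A I^B, I^A i, I^B i, i.e. phenotypes A, B, AB.
Rh cross +/- × +/- → phenotypes Rh+, Rh-.
Combining independently: A+, A-, B+, B-, AB+, AB-.

A+, A-, B+, B-, AB+, AB-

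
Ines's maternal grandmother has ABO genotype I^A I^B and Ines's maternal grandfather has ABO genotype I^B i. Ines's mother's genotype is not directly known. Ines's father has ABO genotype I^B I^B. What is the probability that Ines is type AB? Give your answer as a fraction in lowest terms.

Ines's mother's ABO genotype from I^A I^B × I^B i: 1/4 I^A I^B, 1/4 I^A i, 1/4 I^B I^B, 1/4 I^B i.
Crossing each possibility with the father I^B I^B and summing P(type AB): 1/4·1/2 + 1/4·1/2 + 1/4·0 + 1/4·0 = 1/4.

1/4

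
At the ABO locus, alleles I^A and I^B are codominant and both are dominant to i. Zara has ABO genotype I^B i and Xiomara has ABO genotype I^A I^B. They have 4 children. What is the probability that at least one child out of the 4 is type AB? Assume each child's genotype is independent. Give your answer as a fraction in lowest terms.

175/256

ABO cross I^B i × I^A I^B → 1/4 A, 1/2 B, 1/4 AB.
So P(type AB) = 1/4 per child.
P(none) = (3/4)^4 = 81/256; P(at least one) = 1 − 81/256 = 175/256.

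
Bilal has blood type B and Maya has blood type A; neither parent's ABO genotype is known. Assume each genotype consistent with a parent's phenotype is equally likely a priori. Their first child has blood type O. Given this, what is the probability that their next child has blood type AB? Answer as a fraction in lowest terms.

1/4

Possible genotypes: Bilal ∈ {I^B I^B, I^B i}; Maya ∈ {I^A I^A, I^A i}.
Weight each parental genotype pair by prior × P(type-O child):
  I^B i × I^A i: posterior weight 1; P(next child type AB) = 1/4.
Weighted sum = 1/4.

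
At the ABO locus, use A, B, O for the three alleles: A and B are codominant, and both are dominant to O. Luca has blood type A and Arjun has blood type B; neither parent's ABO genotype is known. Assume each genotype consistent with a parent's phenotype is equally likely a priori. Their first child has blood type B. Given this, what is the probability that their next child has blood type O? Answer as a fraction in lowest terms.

1/12

Possible genotypes: Luca ∈ {AA, AO}; Arjun ∈ {BB, BO}.
Weight each parental genotype pair by prior × P(type-B child):
  AO × BB: posterior weight 2/3; P(next child type O) = 0.
  AO × BO: posterior weight 1/3; P(next child type O) = 1/4.
Weighted sum = 1/12.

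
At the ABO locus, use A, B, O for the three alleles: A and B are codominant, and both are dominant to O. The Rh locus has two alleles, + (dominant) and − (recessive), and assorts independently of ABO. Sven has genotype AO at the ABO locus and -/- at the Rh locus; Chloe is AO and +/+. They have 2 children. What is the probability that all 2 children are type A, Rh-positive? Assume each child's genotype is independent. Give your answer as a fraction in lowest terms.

9/16

ABO cross AO × AO → 1/4 O, 3/4 A.
Rh cross -/- × +/+ → 1 Rh+; so P(type A, Rh-positive) = 3/4 × 1 = 3/4 per child.
All 2 independent: (3/4)^2 = 9/16.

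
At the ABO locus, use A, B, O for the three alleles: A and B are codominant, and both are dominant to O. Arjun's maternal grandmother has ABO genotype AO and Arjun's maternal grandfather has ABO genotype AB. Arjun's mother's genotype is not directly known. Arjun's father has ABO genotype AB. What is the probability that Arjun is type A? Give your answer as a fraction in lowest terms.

Arjun's mother's ABO genotype from AO × AB: 1/4 AA, 1/4 AB, 1/4 AO, 1/4 BO.
Crossing each possibility with the father AB and summing P(type A): 1/4·1/2 + 1/4·1/4 + 1/4·1/2 + 1/4·1/4 = 3/8.

3/8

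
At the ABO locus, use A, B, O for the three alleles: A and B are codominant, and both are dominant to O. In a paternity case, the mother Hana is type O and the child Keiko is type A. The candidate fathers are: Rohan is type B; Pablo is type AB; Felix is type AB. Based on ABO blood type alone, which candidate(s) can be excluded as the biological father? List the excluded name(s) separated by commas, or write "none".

A candidate is excluded only if no genotype consistent with his phenotype could produce a type A child with a type O mother.
Rohan (type B): no genotype consistent with that phenotype can produce a type-A child with a type-O mother.

Rohan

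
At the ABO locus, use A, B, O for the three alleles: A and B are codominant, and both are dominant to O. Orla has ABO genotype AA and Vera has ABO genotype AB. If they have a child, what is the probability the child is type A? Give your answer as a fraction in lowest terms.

1/2

ABO cross AA × AB → offspring phenotypes: 1/2 A, 1/2 AB.
So P(type A) = 1/2.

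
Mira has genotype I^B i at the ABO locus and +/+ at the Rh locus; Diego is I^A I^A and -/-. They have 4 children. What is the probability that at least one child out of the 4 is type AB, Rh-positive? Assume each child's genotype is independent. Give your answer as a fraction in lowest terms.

ABO cross I^B i × I^A I^A → 1/2 A, 1/2 AB.
Rh cross +/+ × -/- → 1 Rh+; so P(type AB, Rh-positive) = 1/2 × 1 = 1/2 per child.
P(none) = (1/2)^4 = 1/16; P(at least one) = 1 − 1/16 = 15/16.

15/16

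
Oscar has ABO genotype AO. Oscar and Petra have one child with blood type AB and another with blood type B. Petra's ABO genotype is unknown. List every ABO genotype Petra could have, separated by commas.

AB, BB, BO

For each candidate genotype of Petra, check whether crossing it with AO can produce every observed child phenotype.
  AA → possible child types {A} ✗
  AB → possible child types {A, B, AB} ✓
  AO → possible child types {O, A} ✗
  BB → possible child types {B, AB} ✓
  BO → possible child types {O, A, B, AB} ✓
  OO → possible child types {O, A} ✗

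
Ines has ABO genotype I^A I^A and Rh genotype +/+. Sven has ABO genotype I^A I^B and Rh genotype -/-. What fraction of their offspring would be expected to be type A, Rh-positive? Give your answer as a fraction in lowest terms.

1/2

ABO cross I^A I^A × I^A I^B → offspring phenotypes: 1/2 A, 1/2 AB.
Rh cross +/+ × -/- → 1 Rh+.
Independent loci: P(type A, Rh-positive) = 1/2 × 1 = 1/2.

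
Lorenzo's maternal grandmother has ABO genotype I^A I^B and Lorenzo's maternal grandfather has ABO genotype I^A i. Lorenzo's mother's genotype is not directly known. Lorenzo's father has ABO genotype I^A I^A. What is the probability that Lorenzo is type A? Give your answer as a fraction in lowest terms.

3/4

Lorenzo's mother's ABO genotype from I^A I^B × I^A i: 1/4 I^A I^A, 1/4 I^A I^B, 1/4 I^A i, 1/4 I^B i.
Crossing each possibility with the father I^A I^A and summing P(type A): 1/4·1 + 1/4·1/2 + 1/4·1 + 1/4·1/2 = 3/4.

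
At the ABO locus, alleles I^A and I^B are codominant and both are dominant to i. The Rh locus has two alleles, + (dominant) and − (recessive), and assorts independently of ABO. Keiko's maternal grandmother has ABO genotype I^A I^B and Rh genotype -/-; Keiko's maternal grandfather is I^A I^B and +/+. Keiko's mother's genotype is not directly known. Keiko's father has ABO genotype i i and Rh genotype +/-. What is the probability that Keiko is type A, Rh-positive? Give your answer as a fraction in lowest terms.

3/8

Keiko's mother's ABO genotype from I^A I^B × I^A I^B: 1/4 I^A I^A, 1/2 I^A I^B, 1/4 I^B I^B.
Crossing each possibility with the father i i and summing P(type A): 1/4·1 + 1/2·1/2 + 1/4·0 = 1/2.
Similarly for Rh via the mother's Rh distribution: P(Rh+) = 3/4.
Independent loci: 1/2 × 3/4 = 3/8.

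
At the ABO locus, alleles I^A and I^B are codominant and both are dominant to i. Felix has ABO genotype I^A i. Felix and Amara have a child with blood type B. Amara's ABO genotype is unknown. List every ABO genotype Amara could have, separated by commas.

For each candidate genotype of Amara, check whether crossing it with I^A i can produce every observed child phenotype.
  I^A I^A → possible child types {A} ✗
  I^A I^B → possible child types {A, B, AB} ✓
  I^A i → possible child types {O, A} ✗
  I^B I^B → possible child types {B, AB} ✓
  I^B i → possible child types {O, A, B, AB} ✓
  i i → possible child types {O, A} ✗

I^A I^B, I^B I^B, I^B i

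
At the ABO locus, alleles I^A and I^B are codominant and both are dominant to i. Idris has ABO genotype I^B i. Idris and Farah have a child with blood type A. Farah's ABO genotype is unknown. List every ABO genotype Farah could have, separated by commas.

I^A I^A, I^A I^B, I^A i

For each candidate genotype of Farah, check whether crossing it with I^B i can produce every observed child phenotype.
  I^A I^A → possible child types {A, AB} ✓
  I^A I^B → possible child types {A, B, AB} ✓
  I^A i → possible child types {O, A, B, AB} ✓
  I^B I^B → possible child types {B} ✗
  I^B i → possible child types {O, B} ✗
  i i → possible child types {O, B} ✗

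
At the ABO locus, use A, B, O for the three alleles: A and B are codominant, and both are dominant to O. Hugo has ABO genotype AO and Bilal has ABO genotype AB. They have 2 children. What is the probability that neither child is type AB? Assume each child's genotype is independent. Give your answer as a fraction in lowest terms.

ABO cross AO × AB → 1/2 A, 1/4 B, 1/4 AB.
So P(type AB) = 1/4 per child.
P(not type AB) = 3/4 for one child; (3/4)^2 = 9/16.

9/16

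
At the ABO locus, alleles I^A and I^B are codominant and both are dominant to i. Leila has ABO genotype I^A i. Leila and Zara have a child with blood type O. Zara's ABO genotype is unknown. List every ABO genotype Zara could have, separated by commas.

For each candidate genotype of Zara, check whether crossing it with I^A i can produce every observed child phenotype.
  I^A I^A → possible child types {A} ✗
  I^A I^B → possible child types {A, B, AB} ✗
  I^A i → possible child types {O, A} ✓
  I^B I^B → possible child types {B, AB} ✗
  I^B i → possible child types {O, A, B, AB} ✓
  i i → possible child types {O, A} ✓

I^A i, I^B i, i i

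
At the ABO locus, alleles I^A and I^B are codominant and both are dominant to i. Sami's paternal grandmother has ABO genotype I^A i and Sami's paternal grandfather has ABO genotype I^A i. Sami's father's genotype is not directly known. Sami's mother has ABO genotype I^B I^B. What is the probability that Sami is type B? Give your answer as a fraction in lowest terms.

1/2

Sami's father's ABO genotype from I^A i × I^A i: 1/4 I^A I^A, 1/2 I^A i, 1/4 i i.
Crossing each possibility with the mother I^B I^B and summing P(type B): 1/4·0 + 1/2·1/2 + 1/4·1 = 1/2.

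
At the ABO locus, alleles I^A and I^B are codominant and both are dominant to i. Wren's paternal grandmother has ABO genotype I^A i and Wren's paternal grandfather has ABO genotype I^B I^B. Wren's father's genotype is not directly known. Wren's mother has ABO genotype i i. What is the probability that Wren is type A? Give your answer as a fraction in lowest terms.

1/4

Wren's father's ABO genotype from I^A i × I^B I^B: 1/2 I^A I^B, 1/2 I^B i.
Crossing each possibility with the mother i i and summing P(type A): 1/2·1/2 + 1/2·0 = 1/4.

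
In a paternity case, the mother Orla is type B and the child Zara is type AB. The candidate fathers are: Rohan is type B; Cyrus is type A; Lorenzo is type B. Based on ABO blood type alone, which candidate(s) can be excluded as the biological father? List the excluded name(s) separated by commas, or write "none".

A candidate is excluded only if no genotype consistent with his phenotype could produce a type AB child with a type B mother.
Rohan (type B): no genotype consistent with that phenotype can produce a type-AB child with a type-B mother.
Lorenzo (type B): no genotype consistent with that phenotype can produce a type-AB child with a type-B mother.

Rohan, Lorenzo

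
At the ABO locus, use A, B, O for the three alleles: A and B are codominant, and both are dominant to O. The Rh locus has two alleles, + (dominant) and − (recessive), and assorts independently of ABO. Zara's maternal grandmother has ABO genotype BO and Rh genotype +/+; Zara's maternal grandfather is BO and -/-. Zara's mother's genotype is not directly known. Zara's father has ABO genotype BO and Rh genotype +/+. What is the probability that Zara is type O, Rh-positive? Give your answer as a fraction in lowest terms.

1/4

Zara's mother's ABO genotype from BO × BO: 1/4 BB, 1/2 BO, 1/4 OO.
Crossing each possibility with the father BO and summing P(type O): 1/4·0 + 1/2·1/4 + 1/4·1/2 = 1/4.
Similarly for Rh via the mother's Rh distribution: P(Rh+) = 1.
Independent loci: 1/4 × 1 = 1/4.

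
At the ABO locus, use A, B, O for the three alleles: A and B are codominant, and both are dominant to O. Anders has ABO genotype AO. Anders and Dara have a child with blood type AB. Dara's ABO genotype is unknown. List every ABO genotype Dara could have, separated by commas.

AB, BB, BO

For each candidate genotype of Dara, check whether crossing it with AO can produce every observed child phenotype.
  AA → possible child types {A} ✗
  AB → possible child types {A, B, AB} ✓
  AO → possible child types {O, A} ✗
  BB → possible child types {B, AB} ✓
  BO → possible child types {O, A, B, AB} ✓
  OO → possible child types {O, A} ✗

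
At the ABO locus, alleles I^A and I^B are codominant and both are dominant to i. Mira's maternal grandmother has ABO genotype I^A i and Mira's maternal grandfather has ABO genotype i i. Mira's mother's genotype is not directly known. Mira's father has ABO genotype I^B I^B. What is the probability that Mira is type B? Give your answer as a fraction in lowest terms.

3/4

Mira's mother's ABO genotype from I^A i × i i: 1/2 I^A i, 1/2 i i.
Crossing each possibility with the father I^B I^B and summing P(type B): 1/2·1/2 + 1/2·1 = 3/4.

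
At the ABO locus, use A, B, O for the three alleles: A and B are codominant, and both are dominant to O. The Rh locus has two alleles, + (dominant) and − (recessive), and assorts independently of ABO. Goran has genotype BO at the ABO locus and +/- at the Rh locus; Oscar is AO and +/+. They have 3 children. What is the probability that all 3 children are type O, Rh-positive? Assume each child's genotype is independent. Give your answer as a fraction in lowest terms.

1/64

ABO cross BO × AO → 1/4 O, 1/4 A, 1/4 B, 1/4 AB.
Rh cross +/- × +/+ → 1 Rh+; so P(type O, Rh-positive) = 1/4 × 1 = 1/4 per child.
All 3 independent: (1/4)^3 = 1/64.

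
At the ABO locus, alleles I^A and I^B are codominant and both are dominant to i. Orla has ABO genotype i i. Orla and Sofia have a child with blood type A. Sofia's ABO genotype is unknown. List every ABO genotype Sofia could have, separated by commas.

For each candidate genotype of Sofia, check whether crossing it with i i can produce every observed child phenotype.
  I^A I^A → possible child types {A} ✓
  I^A I^B → possible child types {A, B} ✓
  I^A i → possible child types {O, A} ✓
  I^B I^B → possible child types {B} ✗
  I^B i → possible child types {O, B} ✗
  i i → possible child types {O} ✗

I^A I^A, I^A I^B, I^A i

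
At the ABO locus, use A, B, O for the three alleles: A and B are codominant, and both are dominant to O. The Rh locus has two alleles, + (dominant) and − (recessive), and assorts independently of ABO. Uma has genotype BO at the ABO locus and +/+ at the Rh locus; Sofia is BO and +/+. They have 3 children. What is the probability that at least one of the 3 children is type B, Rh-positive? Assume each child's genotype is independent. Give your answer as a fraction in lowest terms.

63/64

ABO cross BO × BO → 1/4 O, 3/4 B.
Rh cross +/+ × +/+ → 1 Rh+; so P(type B, Rh-positive) = 3/4 × 1 = 3/4 per child.
P(none) = (1/4)^3 = 1/64; P(at least one) = 1 − 1/64 = 63/64.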